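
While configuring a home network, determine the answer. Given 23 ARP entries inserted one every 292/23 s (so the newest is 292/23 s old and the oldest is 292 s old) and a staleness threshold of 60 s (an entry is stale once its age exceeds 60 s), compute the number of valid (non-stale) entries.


Ages are k * 292/23 s for k = 1..23 (spacing = 12.6957 s).
Entry k is valid iff k * 292/23 <= 60 iff k <= 23 * 60 / 292 = 4.7260
n_valid = floor(4.7260) = 4
(n_stale = 23 - 4 = 19)

4


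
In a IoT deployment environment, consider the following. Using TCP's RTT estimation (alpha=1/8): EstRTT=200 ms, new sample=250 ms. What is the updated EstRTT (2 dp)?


Given: EstRTT = 200 ms, SampleRTT = 250 ms, alpha = 1/8
New EstRTT = (1 - alpha) * EstRTT + alpha * SampleRTT
(7/8) * 200 = 175
(1/8) * 250 = 31.25
New EstRTT = 175 + 31.25 = 206.25 ms -> 206.25 ms (2 dp)

206.25


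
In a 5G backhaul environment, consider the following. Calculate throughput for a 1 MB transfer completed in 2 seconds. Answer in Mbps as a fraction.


Given: file = 1 MB, time = 2 s
File in Mb = 1 * 8 = 8 Mb
Throughput = 8 / 2 Mbps
Throughput = 4 Mbps

4


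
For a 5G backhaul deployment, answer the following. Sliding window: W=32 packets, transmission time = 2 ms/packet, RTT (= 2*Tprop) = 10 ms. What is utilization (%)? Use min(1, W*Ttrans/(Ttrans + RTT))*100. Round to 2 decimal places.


Given: W = 32, Ttrans = 2 ms, RTT = 10 ms (= 2 * Tprop, Tprop = 5 ms)
Cycle time = Ttrans + RTT = 2 + 10 = 12 ms (first packet sent until its ACK returns)
W * Ttrans = 32 * 2 = 64 ms of sending per cycle
W * Ttrans / (Ttrans + RTT) = 64 / 12 = 5.333333
U = min(1, 5.333333) = 1.000000
U% = 100.00%

100.00


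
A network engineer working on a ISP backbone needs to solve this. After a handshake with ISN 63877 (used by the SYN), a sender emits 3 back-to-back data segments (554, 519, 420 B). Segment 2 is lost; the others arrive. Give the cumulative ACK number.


SYN uses sequence number 63877; first data byte = ISN + 1 = 63878.
Segment 1: SEQ = 63878, len = 554 B, covers [63878, 64431]
Segment 2: SEQ = 64432, len = 519 B, covers [64432, 64950] [LOST]
Segment 3: SEQ = 64951, len = 420 B, covers [64951, 65370]
In-order data received: bytes [63878, 64431] (segments 1..1).
Segment 2 missing -> gap begins at byte 64432; later segments buffered out of order.
Cumulative ACK = next expected in-order byte = 63878 + 554 = 64432

64432


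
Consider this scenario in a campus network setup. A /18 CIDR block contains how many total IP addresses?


Given: CIDR prefix /18
Host bits = 32 - 18 = 14
Total addresses = 2^14 = 16384

16384


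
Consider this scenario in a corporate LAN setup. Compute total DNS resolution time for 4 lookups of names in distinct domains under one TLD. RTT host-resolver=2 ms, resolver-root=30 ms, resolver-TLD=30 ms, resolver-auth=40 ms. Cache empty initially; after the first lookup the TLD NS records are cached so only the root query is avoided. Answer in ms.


Lookup 1 (cold cache): local + root + TLD + auth = 2 + 30 + 30 + 40 = 102 ms
Lookups 2..4 (TLD NS cached -> skip root; new domain -> still ask TLD and auth): local + TLD + auth = 2 + 30 + 40 = 72 ms each
Remaining 3 lookups: 3 * 72 = 216 ms
Total = 102 + 216 = 318 ms

318


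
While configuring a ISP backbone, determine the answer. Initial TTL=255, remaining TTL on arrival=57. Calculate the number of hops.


Given: initial TTL = 255, received TTL = 57
Hops = initial TTL - received TTL
Hops = 255 - 57 = 198

198


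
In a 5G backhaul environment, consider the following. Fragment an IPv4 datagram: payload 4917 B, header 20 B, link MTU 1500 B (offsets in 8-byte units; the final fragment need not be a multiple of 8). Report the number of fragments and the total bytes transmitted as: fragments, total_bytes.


Max data per non-final fragment = floor((MTU - header)/8)*8 = floor((1500 - 20)/8)*8 = floor(1480/8)*8 = 1480 B
Final fragment needs no 8-byte alignment: it can carry up to MTU - header = 1480 B
Non-final fragments needed = ceil((payload - 1480) / 1480) = ceil(3437/1480) = ceil(2.3223) = 3
Number of fragments = 3 + 1 = 4
Fragment sizes (data): 3 * 1480 B + 477 B (last, 477 <= 1480 OK)
Total bytes sent = payload + n_frags * header = 4917 + 4*20 = 4917 + 80 = 4997 B

4, 4997


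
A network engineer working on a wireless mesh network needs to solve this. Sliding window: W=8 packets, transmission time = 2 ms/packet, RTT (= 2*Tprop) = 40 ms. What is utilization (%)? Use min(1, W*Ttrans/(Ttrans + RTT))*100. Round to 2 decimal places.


Given: W = 8, Ttrans = 2 ms, RTT = 40 ms (= 2 * Tprop, Tprop = 20 ms)
Cycle time = Ttrans + RTT = 2 + 40 = 42 ms (first packet sent until its ACK returns)
W * Ttrans = 8 * 2 = 16 ms of sending per cycle
W * Ttrans / (Ttrans + RTT) = 16 / 42 = 0.380952
U = min(1, 0.380952) = 0.380952
U% = 38.10%

38.10


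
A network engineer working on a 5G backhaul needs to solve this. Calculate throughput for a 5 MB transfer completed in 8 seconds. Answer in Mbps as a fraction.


Given: file = 5 MB, time = 8 s
File in Mb = 5 * 8 = 40 Mb
Throughput = 40 / 8 Mbps
Throughput = 5 Mbps

5


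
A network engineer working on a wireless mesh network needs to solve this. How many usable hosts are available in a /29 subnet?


Given: subnet mask /29
Host bits = 32 - 29 = 3
Total addresses = 2^3 = 8
Usable hosts = 8 - 2 (network + broadcast) = 6

6


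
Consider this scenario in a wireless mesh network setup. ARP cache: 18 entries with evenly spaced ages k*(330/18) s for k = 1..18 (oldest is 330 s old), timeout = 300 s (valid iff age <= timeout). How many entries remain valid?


Ages are k * 330/18 s for k = 1..18 (spacing = 18.3333 s).
Entry k is valid iff k * 330/18 <= 300 iff k <= 18 * 300 / 330 = 16.3636
n_valid = floor(16.3636) = 16
(n_stale = 18 - 16 = 2)

16


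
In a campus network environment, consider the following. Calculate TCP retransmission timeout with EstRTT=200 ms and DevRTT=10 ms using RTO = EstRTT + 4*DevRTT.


Given: EstRTT = 200 ms, DevRTT = 10 ms
Timeout = EstRTT + 4 * DevRTT
4 * DevRTT = 4 * 10 = 40
Timeout = 200 + 40 = 240 ms

240


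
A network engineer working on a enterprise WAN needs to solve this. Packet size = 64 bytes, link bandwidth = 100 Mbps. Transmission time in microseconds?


Given: packet = 64 bytes, bandwidth = 100 Mbps
Packet in bits = 64 * 8 = 512 bits
Bandwidth = 100 * 10^6 = 100000000 bps
Time = 512 / 100000000 seconds
Time in us = 512 * 10^6 / 100000000 = 5.12

5.12


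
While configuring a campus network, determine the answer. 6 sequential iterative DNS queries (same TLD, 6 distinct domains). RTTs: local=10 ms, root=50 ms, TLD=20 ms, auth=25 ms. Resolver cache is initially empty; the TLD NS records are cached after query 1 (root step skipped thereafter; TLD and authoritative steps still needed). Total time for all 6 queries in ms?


Lookup 1 (cold cache): local + root + TLD + auth = 10 + 50 + 20 + 25 = 105 ms
Lookups 2..6 (TLD NS cached -> skip root; new domain -> still ask TLD and auth): local + TLD + auth = 10 + 20 + 25 = 55 ms each
Remaining 5 lookups: 5 * 55 = 275 ms
Total = 105 + 275 = 380 ms

380


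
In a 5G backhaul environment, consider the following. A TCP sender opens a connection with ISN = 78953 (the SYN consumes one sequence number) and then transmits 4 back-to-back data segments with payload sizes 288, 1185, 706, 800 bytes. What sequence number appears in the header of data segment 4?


The SYN occupies sequence number ISN = 78953, so the first data byte is ISN + 1 = 78954.
SEQ of data segment i = (ISN + 1) + sum of payload sizes of segments 1..i-1.
Segment 1: SEQ = 78954, payload = 288 bytes
Segment 2: SEQ = 79242, payload = 1185 bytes
Segment 3: SEQ = 80427, payload = 706 bytes
Segment 4: SEQ = 81133, payload = 800 bytes
SEQ of segment 4 = 78954 + 288 + 1185 + 706 = 81133

81133


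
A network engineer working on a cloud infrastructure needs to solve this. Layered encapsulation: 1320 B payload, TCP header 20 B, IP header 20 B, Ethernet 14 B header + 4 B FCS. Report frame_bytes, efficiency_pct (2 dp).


TCP segment = 1320 + 20 = 1340 B
IP packet = 1340 + 20 = 1360 B
Ethernet frame = 1360 + 14 + 4 = 1378 B
Efficiency = app / frame = 1320 / 1378 = 0.957910 = 95.7910% -> 95.79% (2 dp)

1378, 95.79


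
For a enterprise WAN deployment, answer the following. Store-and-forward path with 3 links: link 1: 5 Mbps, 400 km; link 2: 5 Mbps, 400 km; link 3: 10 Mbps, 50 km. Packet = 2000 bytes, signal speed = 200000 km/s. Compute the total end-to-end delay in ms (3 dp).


Packet = 2000 bytes = 16000 bits. Store-and-forward: sum (t_trans + t_prop) per link.
Link 1: t_trans = 16000/(5*10^6) s = 3.2000 ms; t_prop = 400/200000 s = 2.0000 ms; subtotal = 5.2000 ms
Link 2: t_trans = 16000/(5*10^6) s = 3.2000 ms; t_prop = 400/200000 s = 2.0000 ms; subtotal = 5.2000 ms
Link 3: t_trans = 16000/(10*10^6) s = 1.6000 ms; t_prop = 50/200000 s = 0.2500 ms; subtotal = 1.8500 ms
End-to-end = 5.2000 + 5.2000 + 1.8500 = 12.2500 ms -> 12.250 ms (3 dp)

12.250


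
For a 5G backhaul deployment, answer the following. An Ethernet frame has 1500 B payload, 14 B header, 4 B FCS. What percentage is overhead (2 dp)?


Given: payload = 1500 B, header = 14 B, trailer = 4 B
Overhead bytes = header + trailer = 14 + 4 = 18
Total frame = payload + overhead = 1500 + 18 = 1518
Overhead % = 18 / 1518 * 100 = 1.1858% -> 1.19% (2 dp)

1.19


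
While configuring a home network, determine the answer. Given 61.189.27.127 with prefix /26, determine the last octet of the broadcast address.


Given: IP = 61.189.27.127, prefix = /26
Host bits = 32 - 26 = 6
Network last octet = 127 AND mask = 64
Host part size = 2^6 - 1 = 63
Broadcast last octet = 64 OR 63 = 127

127


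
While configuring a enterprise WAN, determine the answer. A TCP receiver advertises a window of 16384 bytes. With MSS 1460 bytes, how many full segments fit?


Given: RWND = 16384 bytes, MSS = 1460 bytes
Full segments = floor(RWND / MSS)
Full segments = floor(16384 / 1460)
Full segments = floor(11.2219) = 11

11


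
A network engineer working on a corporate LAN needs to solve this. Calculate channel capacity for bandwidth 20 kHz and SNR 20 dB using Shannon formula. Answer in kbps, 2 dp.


Given: B = 20 kHz, SNR = 20 dB
SNR linear = 10^(20/10) = 100
1 + SNR = 101
log2(101) = 6.6582114828
C = 20 * 1000 * 6.6582114828 = 133164.2297 bps
C = 133.164230 kbps -> 133.16 kbps (2 dp)

133.16


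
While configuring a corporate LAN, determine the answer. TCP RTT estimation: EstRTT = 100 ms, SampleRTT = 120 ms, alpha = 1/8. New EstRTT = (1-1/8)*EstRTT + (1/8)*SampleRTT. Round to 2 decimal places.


Given: EstRTT = 100 ms, SampleRTT = 120 ms, alpha = 1/8
New EstRTT = (1 - alpha) * EstRTT + alpha * SampleRTT
(7/8) * 100 = 87.5
(1/8) * 120 = 15
New EstRTT = 87.5 + 15 = 102.5 ms -> 102.50 ms (2 dp)

102.50


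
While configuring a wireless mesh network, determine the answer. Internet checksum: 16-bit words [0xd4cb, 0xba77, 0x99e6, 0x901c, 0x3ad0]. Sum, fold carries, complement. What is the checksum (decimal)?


Given words: [0xd4cb, 0xba77, 0x99e6, 0x901c, 0x3ad0]
Step 1: Sum all words
Raw sum = 54475 + 47735 + 39398 + 36892 + 15056 = 193556
Step 2: Fold carry: (62484 + 2) = 62486
One's complement = ~62486 & 0xFFFF = 3049

3049


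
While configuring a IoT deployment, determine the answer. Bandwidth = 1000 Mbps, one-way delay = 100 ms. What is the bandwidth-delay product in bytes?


Given: bandwidth = 1000 Mbps, delay = 100 ms
BDP in bits = 1000 * 10^6 * 100 / 1000
BDP in bits = 100000000
BDP in bytes = 100000000 / 8 = 12500000

12500000


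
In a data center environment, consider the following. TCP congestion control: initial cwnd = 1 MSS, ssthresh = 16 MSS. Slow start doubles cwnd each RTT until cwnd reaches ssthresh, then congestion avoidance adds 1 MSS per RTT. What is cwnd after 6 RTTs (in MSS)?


RTT 0: cwnd = 1 MSS (initial)
RTT 1: cwnd = 2 MSS (slow start, doubled)
RTT 2: cwnd = 4 MSS (slow start, doubled)
RTT 3: cwnd = 8 MSS (slow start, doubled)
RTT 4: cwnd = 16 MSS (slow start, doubled)
RTT 5: cwnd = 17 MSS (congestion avoidance, +1)
RTT 6: cwnd = 18 MSS (congestion avoidance, +1)

18


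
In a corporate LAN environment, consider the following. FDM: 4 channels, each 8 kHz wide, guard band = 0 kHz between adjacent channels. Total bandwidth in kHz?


Given: 4 channels, 8 kHz each, guard = 0 kHz
Channel bandwidth = 4 * 8 = 32 kHz
Guard bands = 3 gaps * 0 kHz = 0 kHz
Total = 32 + 0 = 32 kHz

32


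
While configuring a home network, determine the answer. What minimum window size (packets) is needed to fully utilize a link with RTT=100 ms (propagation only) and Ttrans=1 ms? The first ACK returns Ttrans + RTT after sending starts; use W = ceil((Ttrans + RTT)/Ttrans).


Given: Ttrans = 1 ms, RTT = 100 ms (= 2 * Tprop, Tprop = 50 ms)
Time until first ACK returns = Ttrans + RTT = 1 + 100 = 101 ms
Need W * Ttrans >= Ttrans + RTT  ->  W >= (Ttrans + RTT) / Ttrans
(Ttrans + RTT) / Ttrans = 101 / 1 = 101
W_min = ceil(101) = 101

101


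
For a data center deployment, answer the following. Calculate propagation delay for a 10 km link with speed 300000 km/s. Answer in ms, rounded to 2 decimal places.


Given: distance = 10 km, speed = 300000 km/s
Delay = distance / speed = 10 / 300000 seconds
Delay in ms = 10 * 1000 / 300000
Delay = 0.0333 ms
Rounded to 2 dp = 0.03 ms

0.03


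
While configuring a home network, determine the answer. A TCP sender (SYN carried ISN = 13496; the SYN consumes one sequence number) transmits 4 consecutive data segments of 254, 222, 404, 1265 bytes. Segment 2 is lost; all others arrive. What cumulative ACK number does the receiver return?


SYN uses sequence number 13496; first data byte = ISN + 1 = 13497.
Segment 1: SEQ = 13497, len = 254 B, covers [13497, 13750]
Segment 2: SEQ = 13751, len = 222 B, covers [13751, 13972] [LOST]
Segment 3: SEQ = 13973, len = 404 B, covers [13973, 14376]
Segment 4: SEQ = 14377, len = 1265 B, covers [14377, 15641]
In-order data received: bytes [13497, 13750] (segments 1..1).
Segment 2 missing -> gap begins at byte 13751; later segments buffered out of order.
Cumulative ACK = next expected in-order byte = 13497 + 254 = 13751

13751


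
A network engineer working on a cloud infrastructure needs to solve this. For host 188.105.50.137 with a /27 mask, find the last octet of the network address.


Given: IP = 188.105.50.137, prefix = /27
Subnet mask = 255.255.255.224
Last octet of IP: 137
Last octet of mask: 224
Network last octet = 137 AND 224 = 128

128


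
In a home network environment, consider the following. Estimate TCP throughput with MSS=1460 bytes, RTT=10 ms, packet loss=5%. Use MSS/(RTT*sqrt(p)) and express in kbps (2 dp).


Given: MSS = 1460 bytes, RTT = 10 ms, loss = 5%
RTT in seconds = 10 / 1000 = 0.01
Loss rate = 5% = 0.05
sqrt(loss) = sqrt(0.05) = 0.223606797750
Throughput (bytes/s) = 1460 / (0.01 * 0.223606797750) = 652931.8494
Throughput (kbps) = 652931.8494 * 8 / 1000 = 5223.454795 -> 5223.45 kbps (2 dp)

5223.45


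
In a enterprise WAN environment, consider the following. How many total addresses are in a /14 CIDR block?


Given: CIDR prefix /14
Host bits = 32 - 14 = 18
Total addresses = 2^18 = 262144

262144


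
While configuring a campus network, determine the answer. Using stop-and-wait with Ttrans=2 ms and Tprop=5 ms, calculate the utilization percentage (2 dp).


Given: Ttrans = 2 ms, Tprop = 5 ms
RTT = 2 * Tprop = 2 * 5 = 10 ms
U = Ttrans / (Ttrans + RTT)
U = 2 / (2 + 10)
U = 2 / 12 = 0.166667
U% = 16.67%

16.67


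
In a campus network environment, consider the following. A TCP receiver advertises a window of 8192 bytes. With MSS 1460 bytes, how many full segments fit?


Given: RWND = 8192 bytes, MSS = 1460 bytes
Full segments = floor(RWND / MSS)
Full segments = floor(8192 / 1460)
Full segments = floor(5.611) = 5

5


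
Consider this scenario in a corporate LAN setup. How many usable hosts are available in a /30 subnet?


Given: subnet mask /30
Host bits = 32 - 30 = 2
Total addresses = 2^2 = 4
Usable hosts = 4 - 2 (network + broadcast) = 2

2


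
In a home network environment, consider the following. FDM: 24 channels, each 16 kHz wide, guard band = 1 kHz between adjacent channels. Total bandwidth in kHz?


Given: 24 channels, 16 kHz each, guard = 1 kHz
Channel bandwidth = 24 * 16 = 384 kHz
Guard bands = 23 gaps * 1 kHz = 23 kHz
Total = 384 + 23 = 407 kHz

407


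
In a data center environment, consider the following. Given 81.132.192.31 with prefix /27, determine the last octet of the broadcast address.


Given: IP = 81.132.192.31, prefix = /27
Host bits = 32 - 27 = 5
Network last octet = 31 AND mask = 0
Host part size = 2^5 - 1 = 31
Broadcast last octet = 0 OR 31 = 31

31


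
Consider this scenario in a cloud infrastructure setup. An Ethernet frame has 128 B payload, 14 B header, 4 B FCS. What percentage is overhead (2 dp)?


Given: payload = 128 B, header = 14 B, trailer = 4 B
Overhead bytes = header + trailer = 14 + 4 = 18
Total frame = payload + overhead = 128 + 18 = 146
Overhead % = 18 / 146 * 100 = 12.3288% -> 12.33% (2 dp)

12.33


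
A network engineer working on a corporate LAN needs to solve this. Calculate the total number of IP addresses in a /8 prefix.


Given: CIDR prefix /8
Host bits = 32 - 8 = 24
Total addresses = 2^24 = 16777216

16777216


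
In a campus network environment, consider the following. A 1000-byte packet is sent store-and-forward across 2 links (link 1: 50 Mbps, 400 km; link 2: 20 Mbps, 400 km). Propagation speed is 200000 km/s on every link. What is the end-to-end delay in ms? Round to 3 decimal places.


Packet = 1000 bytes = 8000 bits. Store-and-forward: sum (t_trans + t_prop) per link.
Link 1: t_trans = 8000/(50*10^6) s = 0.1600 ms; t_prop = 400/200000 s = 2.0000 ms; subtotal = 2.1600 ms
Link 2: t_trans = 8000/(20*10^6) s = 0.4000 ms; t_prop = 400/200000 s = 2.0000 ms; subtotal = 2.4000 ms
End-to-end = 2.1600 + 2.4000 = 4.5600 ms -> 4.560 ms (3 dp)

4.560


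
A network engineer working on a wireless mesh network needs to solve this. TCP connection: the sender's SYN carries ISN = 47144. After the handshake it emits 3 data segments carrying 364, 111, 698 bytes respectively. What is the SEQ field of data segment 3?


The SYN occupies sequence number ISN = 47144, so the first data byte is ISN + 1 = 47145.
SEQ of data segment i = (ISN + 1) + sum of payload sizes of segments 1..i-1.
Segment 1: SEQ = 47145, payload = 364 bytes
Segment 2: SEQ = 47509, payload = 111 bytes
Segment 3: SEQ = 47620, payload = 698 bytes
SEQ of segment 3 = 47145 + 364 + 111 = 47620

47620


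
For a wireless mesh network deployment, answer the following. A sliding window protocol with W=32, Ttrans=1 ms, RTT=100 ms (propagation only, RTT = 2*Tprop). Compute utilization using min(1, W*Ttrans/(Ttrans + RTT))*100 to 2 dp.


Given: W = 32, Ttrans = 1 ms, RTT = 100 ms (= 2 * Tprop, Tprop = 50 ms)
Cycle time = Ttrans + RTT = 1 + 100 = 101 ms (first packet sent until its ACK returns)
W * Ttrans = 32 * 1 = 32 ms of sending per cycle
W * Ttrans / (Ttrans + RTT) = 32 / 101 = 0.316832
U = min(1, 0.316832) = 0.316832
U% = 31.68%

31.68


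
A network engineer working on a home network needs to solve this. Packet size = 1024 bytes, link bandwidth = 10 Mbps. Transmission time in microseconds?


Given: packet = 1024 bytes, bandwidth = 10 Mbps
Packet in bits = 1024 * 8 = 8192 bits
Bandwidth = 10 * 10^6 = 10000000 bps
Time = 8192 / 10000000 seconds
Time in us = 8192 * 10^6 / 10000000 = 819.2

819.2


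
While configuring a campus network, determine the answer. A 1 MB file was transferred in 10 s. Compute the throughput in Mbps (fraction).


Given: file = 1 MB, time = 10 s
File in Mb = 1 * 8 = 8 Mb
Throughput = 8 / 10 Mbps
Throughput = 4/5 Mbps

4/5


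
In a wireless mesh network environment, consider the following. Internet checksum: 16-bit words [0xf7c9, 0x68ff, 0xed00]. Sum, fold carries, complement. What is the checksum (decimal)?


Given words: [0xf7c9, 0x68ff, 0xed00]
Step 1: Sum all words
Raw sum = 63433 + 26879 + 60672 = 150984
Step 2: Fold carry: (19912 + 2) = 19914
One's complement = ~19914 & 0xFFFF = 45621

45621


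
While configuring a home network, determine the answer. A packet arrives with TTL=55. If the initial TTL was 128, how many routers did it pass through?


Given: initial TTL = 128, received TTL = 55
Hops = initial TTL - received TTL
Hops = 128 - 55 = 73

73


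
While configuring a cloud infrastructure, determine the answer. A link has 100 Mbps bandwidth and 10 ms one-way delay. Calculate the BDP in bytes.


Given: bandwidth = 100 Mbps, delay = 10 ms
BDP in bits = 100 * 10^6 * 10 / 1000
BDP in bits = 1000000
BDP in bytes = 1000000 / 8 = 125000

125000


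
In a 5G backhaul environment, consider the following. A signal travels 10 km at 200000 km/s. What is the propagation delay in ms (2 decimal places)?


Given: distance = 10 km, speed = 200000 km/s
Delay = distance / speed = 10 / 200000 seconds
Delay in ms = 10 * 1000 / 200000
Delay = 0.0500 ms
Rounded to 2 dp = 0.05 ms

0.05


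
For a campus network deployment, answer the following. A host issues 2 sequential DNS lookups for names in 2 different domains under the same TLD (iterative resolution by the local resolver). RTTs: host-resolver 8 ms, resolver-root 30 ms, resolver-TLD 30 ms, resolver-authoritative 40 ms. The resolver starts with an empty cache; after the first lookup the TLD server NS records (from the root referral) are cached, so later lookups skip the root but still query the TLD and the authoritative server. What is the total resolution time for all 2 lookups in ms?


Lookup 1 (cold cache): local + root + TLD + auth = 8 + 30 + 30 + 40 = 108 ms
Lookups 2..2 (TLD NS cached -> skip root; new domain -> still ask TLD and auth): local + TLD + auth = 8 + 30 + 40 = 78 ms each
Remaining 1 lookups: 1 * 78 = 78 ms
Total = 108 + 78 = 186 ms

186


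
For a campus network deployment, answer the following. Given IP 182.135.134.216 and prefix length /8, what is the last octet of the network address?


Given: IP = 182.135.134.216, prefix = /8
Subnet mask = 255.0.0.0
Last octet of IP: 216
Last octet of mask: 0
Network last octet = 216 AND 0 = 0

0


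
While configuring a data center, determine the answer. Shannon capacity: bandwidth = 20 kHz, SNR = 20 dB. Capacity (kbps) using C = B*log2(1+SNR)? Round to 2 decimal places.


Given: B = 20 kHz, SNR = 20 dB
SNR linear = 10^(20/10) = 100
1 + SNR = 101
log2(101) = 6.6582114828
C = 20 * 1000 * 6.6582114828 = 133164.2297 bps
C = 133.164230 kbps -> 133.16 kbps (2 dp)

133.16


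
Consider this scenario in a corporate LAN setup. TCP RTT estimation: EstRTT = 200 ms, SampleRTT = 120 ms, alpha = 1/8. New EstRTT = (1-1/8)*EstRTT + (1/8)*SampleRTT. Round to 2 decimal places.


Given: EstRTT = 200 ms, SampleRTT = 120 ms, alpha = 1/8
New EstRTT = (1 - alpha) * EstRTT + alpha * SampleRTT
(7/8) * 200 = 175
(1/8) * 120 = 15
New EstRTT = 175 + 15 = 190 ms -> 190.00 ms (2 dp)

190.00


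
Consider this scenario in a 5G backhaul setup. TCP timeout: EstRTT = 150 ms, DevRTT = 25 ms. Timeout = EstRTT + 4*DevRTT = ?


Given: EstRTT = 150 ms, DevRTT = 25 ms
Timeout = EstRTT + 4 * DevRTT
4 * DevRTT = 4 * 25 = 100
Timeout = 150 + 100 = 250 ms

250


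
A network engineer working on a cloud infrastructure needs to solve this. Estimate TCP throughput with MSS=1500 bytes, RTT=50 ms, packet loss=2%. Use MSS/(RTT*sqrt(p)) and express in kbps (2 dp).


Given: MSS = 1500 bytes, RTT = 50 ms, loss = 2%
RTT in seconds = 50 / 1000 = 0.05
Loss rate = 2% = 0.02
sqrt(loss) = sqrt(0.02) = 0.141421356237
Throughput (bytes/s) = 1500 / (0.05 * 0.141421356237) = 212132.0344
Throughput (kbps) = 212132.0344 * 8 / 1000 = 1697.056275 -> 1697.06 kbps (2 dp)

1697.06


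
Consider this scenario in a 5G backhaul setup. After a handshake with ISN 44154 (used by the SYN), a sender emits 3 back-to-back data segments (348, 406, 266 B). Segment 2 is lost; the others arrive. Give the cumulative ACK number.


SYN uses sequence number 44154; first data byte = ISN + 1 = 44155.
Segment 1: SEQ = 44155, len = 348 B, covers [44155, 44502]
Segment 2: SEQ = 44503, len = 406 B, covers [44503, 44908] [LOST]
Segment 3: SEQ = 44909, len = 266 B, covers [44909, 45174]
In-order data received: bytes [44155, 44502] (segments 1..1).
Segment 2 missing -> gap begins at byte 44503; later segments buffered out of order.
Cumulative ACK = next expected in-order byte = 44155 + 348 = 44503

44503


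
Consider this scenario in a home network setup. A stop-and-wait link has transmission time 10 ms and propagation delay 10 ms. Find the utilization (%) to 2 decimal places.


Given: Ttrans = 10 ms, Tprop = 10 ms
RTT = 2 * Tprop = 2 * 10 = 20 ms
U = Ttrans / (Ttrans + RTT)
U = 10 / (10 + 20)
U = 10 / 30 = 0.333333
U% = 33.33%

33.33


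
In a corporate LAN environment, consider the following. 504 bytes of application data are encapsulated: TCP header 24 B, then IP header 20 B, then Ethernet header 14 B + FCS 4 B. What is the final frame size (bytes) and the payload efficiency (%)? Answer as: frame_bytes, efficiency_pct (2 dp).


TCP segment = 504 + 24 = 528 B
IP packet = 528 + 20 = 548 B
Ethernet frame = 548 + 14 + 4 = 566 B
Efficiency = app / frame = 504 / 566 = 0.890459 = 89.0459% -> 89.05% (2 dp)

566, 89.05


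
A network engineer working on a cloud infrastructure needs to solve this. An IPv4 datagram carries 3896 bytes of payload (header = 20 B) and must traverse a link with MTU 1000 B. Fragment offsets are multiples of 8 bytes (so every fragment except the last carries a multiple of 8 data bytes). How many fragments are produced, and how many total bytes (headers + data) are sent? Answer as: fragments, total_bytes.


Max data per non-final fragment = floor((MTU - header)/8)*8 = floor((1000 - 20)/8)*8 = floor(980/8)*8 = 976 B
Final fragment needs no 8-byte alignment: it can carry up to MTU - header = 980 B
Non-final fragments needed = ceil((payload - 980) / 976) = ceil(2916/976) = ceil(2.9877) = 3
Number of fragments = 3 + 1 = 4
Fragment sizes (data): 3 * 976 B + 968 B (last, 968 <= 980 OK)
Total bytes sent = payload + n_frags * header = 3896 + 4*20 = 3896 + 80 = 3976 B

4, 3976


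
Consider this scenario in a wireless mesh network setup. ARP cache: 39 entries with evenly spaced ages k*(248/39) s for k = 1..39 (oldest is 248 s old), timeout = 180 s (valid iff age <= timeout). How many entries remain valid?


Ages are k * 248/39 s for k = 1..39 (spacing = 6.3590 s).
Entry k is valid iff k * 248/39 <= 180 iff k <= 39 * 180 / 248 = 28.3065
n_valid = floor(28.3065) = 28
(n_stale = 39 - 28 = 11)

28


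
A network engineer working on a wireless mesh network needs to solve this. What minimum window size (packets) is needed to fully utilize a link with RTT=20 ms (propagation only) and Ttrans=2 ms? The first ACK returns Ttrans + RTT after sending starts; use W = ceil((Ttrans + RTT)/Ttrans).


Given: Ttrans = 2 ms, RTT = 20 ms (= 2 * Tprop, Tprop = 10 ms)
Time until first ACK returns = Ttrans + RTT = 2 + 20 = 22 ms
Need W * Ttrans >= Ttrans + RTT  ->  W >= (Ttrans + RTT) / Ttrans
(Ttrans + RTT) / Ttrans = 22 / 2 = 11
W_min = ceil(11) = 11

11


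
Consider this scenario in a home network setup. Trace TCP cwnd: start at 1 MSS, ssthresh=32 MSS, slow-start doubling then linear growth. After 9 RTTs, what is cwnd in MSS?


RTT 0: cwnd = 1 MSS (initial)
RTT 1: cwnd = 2 MSS (slow start, doubled)
RTT 2: cwnd = 4 MSS (slow start, doubled)
RTT 3: cwnd = 8 MSS (slow start, doubled)
RTT 4: cwnd = 16 MSS (slow start, doubled)
RTT 5: cwnd = 32 MSS (slow start, doubled)
RTT 6: cwnd = 33 MSS (congestion avoidance, +1)
RTT 7: cwnd = 34 MSS (congestion avoidance, +1)
RTT 8: cwnd = 35 MSS (congestion avoidance, +1)
RTT 9: cwnd = 36 MSS (congestion avoidance, +1)

36


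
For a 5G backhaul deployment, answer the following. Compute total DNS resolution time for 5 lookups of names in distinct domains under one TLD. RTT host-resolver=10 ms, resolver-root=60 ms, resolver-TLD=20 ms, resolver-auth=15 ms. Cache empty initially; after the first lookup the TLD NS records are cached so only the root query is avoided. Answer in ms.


Lookup 1 (cold cache): local + root + TLD + auth = 10 + 60 + 20 + 15 = 105 ms
Lookups 2..5 (TLD NS cached -> skip root; new domain -> still ask TLD and auth): local + TLD + auth = 10 + 20 + 15 = 45 ms each
Remaining 4 lookups: 4 * 45 = 180 ms
Total = 105 + 180 = 285 ms

285


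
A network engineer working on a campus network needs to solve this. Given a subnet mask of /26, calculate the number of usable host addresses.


Given: subnet mask /26
Host bits = 32 - 26 = 6
Total addresses = 2^6 = 64
Usable hosts = 64 - 2 (network + broadcast) = 62

62


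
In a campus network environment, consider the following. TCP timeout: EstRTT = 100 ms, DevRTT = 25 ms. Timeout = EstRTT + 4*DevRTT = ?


Given: EstRTT = 100 ms, DevRTT = 25 ms
Timeout = EstRTT + 4 * DevRTT
4 * DevRTT = 4 * 25 = 100
Timeout = 100 + 100 = 200 ms

200


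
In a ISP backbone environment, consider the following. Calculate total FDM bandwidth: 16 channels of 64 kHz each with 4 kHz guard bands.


Given: 16 channels, 64 kHz each, guard = 4 kHz
Channel bandwidth = 16 * 64 = 1024 kHz
Guard bands = 15 gaps * 4 kHz = 60 kHz
Total = 1024 + 60 = 1084 kHz

1084


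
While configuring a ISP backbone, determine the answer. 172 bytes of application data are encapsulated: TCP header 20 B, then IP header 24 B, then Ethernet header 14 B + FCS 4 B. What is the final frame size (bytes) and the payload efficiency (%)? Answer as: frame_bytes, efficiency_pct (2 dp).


TCP segment = 172 + 20 = 192 B
IP packet = 192 + 24 = 216 B
Ethernet frame = 216 + 14 + 4 = 234 B
Efficiency = app / frame = 172 / 234 = 0.735043 = 73.5043% -> 73.50% (2 dp)

234, 73.50


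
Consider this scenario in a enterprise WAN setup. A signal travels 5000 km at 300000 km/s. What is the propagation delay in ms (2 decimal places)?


Given: distance = 5000 km, speed = 300000 km/s
Delay = distance / speed = 5000 / 300000 seconds
Delay in ms = 5000 * 1000 / 300000
Delay = 16.6667 ms
Rounded to 2 dp = 16.67 ms

16.67


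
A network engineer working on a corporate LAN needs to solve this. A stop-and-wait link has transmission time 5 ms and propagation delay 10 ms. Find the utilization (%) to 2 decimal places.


Given: Ttrans = 5 ms, Tprop = 10 ms
RTT = 2 * Tprop = 2 * 10 = 20 ms
U = Ttrans / (Ttrans + RTT)
U = 5 / (5 + 20)
U = 5 / 25 = 0.2
U% = 20.00%

20.00


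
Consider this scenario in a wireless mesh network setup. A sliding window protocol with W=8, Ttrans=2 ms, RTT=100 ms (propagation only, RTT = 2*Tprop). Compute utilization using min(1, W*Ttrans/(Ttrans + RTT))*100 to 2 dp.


Given: W = 8, Ttrans = 2 ms, RTT = 100 ms (= 2 * Tprop, Tprop = 50 ms)
Cycle time = Ttrans + RTT = 2 + 100 = 102 ms (first packet sent until its ACK returns)
W * Ttrans = 8 * 2 = 16 ms of sending per cycle
W * Ttrans / (Ttrans + RTT) = 16 / 102 = 0.156863
U = min(1, 0.156863) = 0.156863
U% = 15.69%

15.69


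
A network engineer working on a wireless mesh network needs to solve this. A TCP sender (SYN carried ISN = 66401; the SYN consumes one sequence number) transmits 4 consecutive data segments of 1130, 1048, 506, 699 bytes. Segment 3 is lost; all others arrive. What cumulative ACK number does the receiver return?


SYN uses sequence number 66401; first data byte = ISN + 1 = 66402.
Segment 1: SEQ = 66402, len = 1130 B, covers [66402, 67531]
Segment 2: SEQ = 67532, len = 1048 B, covers [67532, 68579]
Segment 3: SEQ = 68580, len = 506 B, covers [68580, 69085] [LOST]
Segment 4: SEQ = 69086, len = 699 B, covers [69086, 69784]
In-order data received: bytes [66402, 68579] (segments 1..2).
Segment 3 missing -> gap begins at byte 68580; later segments buffered out of order.
Cumulative ACK = next expected in-order byte = 66402 + 1130 + 1048 = 68580

68580


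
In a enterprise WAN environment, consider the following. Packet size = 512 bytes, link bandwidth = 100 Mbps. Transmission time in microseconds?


Given: packet = 512 bytes, bandwidth = 100 Mbps
Packet in bits = 512 * 8 = 4096 bits
Bandwidth = 100 * 10^6 = 100000000 bps
Time = 4096 / 100000000 seconds
Time in us = 4096 * 10^6 / 100000000 = 40.96

40.96


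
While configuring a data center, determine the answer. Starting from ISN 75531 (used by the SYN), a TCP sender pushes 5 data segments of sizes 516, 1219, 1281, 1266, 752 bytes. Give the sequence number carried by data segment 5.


The SYN occupies sequence number ISN = 75531, so the first data byte is ISN + 1 = 75532.
SEQ of data segment i = (ISN + 1) + sum of payload sizes of segments 1..i-1.
Segment 1: SEQ = 75532, payload = 516 bytes
Segment 2: SEQ = 76048, payload = 1219 bytes
Segment 3: SEQ = 77267, payload = 1281 bytes
Segment 4: SEQ = 78548, payload = 1266 bytes
Segment 5: SEQ = 79814, payload = 752 bytes
SEQ of segment 5 = 75532 + 516 + 1219 + 1281 + 1266 = 79814

79814


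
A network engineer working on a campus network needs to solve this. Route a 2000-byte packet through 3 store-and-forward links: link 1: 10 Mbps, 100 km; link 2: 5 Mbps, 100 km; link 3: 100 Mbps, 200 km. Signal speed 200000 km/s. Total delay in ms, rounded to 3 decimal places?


Packet = 2000 bytes = 16000 bits. Store-and-forward: sum (t_trans + t_prop) per link.
Link 1: t_trans = 16000/(10*10^6) s = 1.6000 ms; t_prop = 100/200000 s = 0.5000 ms; subtotal = 2.1000 ms
Link 2: t_trans = 16000/(5*10^6) s = 3.2000 ms; t_prop = 100/200000 s = 0.5000 ms; subtotal = 3.7000 ms
Link 3: t_trans = 16000/(100*10^6) s = 0.1600 ms; t_prop = 200/200000 s = 1.0000 ms; subtotal = 1.1600 ms
End-to-end = 2.1000 + 3.7000 + 1.1600 = 6.9600 ms -> 6.960 ms (3 dp)

6.960


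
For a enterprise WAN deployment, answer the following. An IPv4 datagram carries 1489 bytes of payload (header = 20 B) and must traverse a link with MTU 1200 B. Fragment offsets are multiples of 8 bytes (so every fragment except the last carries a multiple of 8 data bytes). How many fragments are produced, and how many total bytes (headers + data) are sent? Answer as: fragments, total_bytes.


Max data per non-final fragment = floor((MTU - header)/8)*8 = floor((1200 - 20)/8)*8 = floor(1180/8)*8 = 1176 B
Final fragment needs no 8-byte alignment: it can carry up to MTU - header = 1180 B
Non-final fragments needed = ceil((payload - 1180) / 1176) = ceil(309/1176) = ceil(0.2628) = 1
Number of fragments = 1 + 1 = 2
Fragment sizes (data): 1 * 1176 B + 313 B (last, 313 <= 1180 OK)
Total bytes sent = payload + n_frags * header = 1489 + 2*20 = 1489 + 40 = 1529 B

2, 1529


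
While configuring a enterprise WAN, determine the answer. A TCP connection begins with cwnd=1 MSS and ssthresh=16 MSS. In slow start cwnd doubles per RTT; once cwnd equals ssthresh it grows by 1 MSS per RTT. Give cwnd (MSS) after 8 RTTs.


RTT 0: cwnd = 1 MSS (initial)
RTT 1: cwnd = 2 MSS (slow start, doubled)
RTT 2: cwnd = 4 MSS (slow start, doubled)
RTT 3: cwnd = 8 MSS (slow start, doubled)
RTT 4: cwnd = 16 MSS (slow start, doubled)
RTT 5: cwnd = 17 MSS (congestion avoidance, +1)
RTT 6: cwnd = 18 MSS (congestion avoidance, +1)
RTT 7: cwnd = 19 MSS (congestion avoidance, +1)
RTT 8: cwnd = 20 MSS (congestion avoidance, +1)

20


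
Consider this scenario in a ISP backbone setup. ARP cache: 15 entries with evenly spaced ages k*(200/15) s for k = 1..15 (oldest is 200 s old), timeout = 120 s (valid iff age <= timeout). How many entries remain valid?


Ages are k * 200/15 s for k = 1..15 (spacing = 13.3333 s).
Entry k is valid iff k * 200/15 <= 120 iff k <= 15 * 120 / 200 = 9.0000
n_valid = floor(9.0000) = 9
(n_stale = 15 - 9 = 6)

9


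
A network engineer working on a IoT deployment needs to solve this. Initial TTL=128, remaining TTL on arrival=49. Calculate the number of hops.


Given: initial TTL = 128, received TTL = 49
Hops = initial TTL - received TTL
Hops = 128 - 49 = 79

79


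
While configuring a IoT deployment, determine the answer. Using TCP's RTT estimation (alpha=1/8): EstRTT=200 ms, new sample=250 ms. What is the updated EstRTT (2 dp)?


Given: EstRTT = 200 ms, SampleRTT = 250 ms, alpha = 1/8
New EstRTT = (1 - alpha) * EstRTT + alpha * SampleRTT
(7/8) * 200 = 175
(1/8) * 250 = 31.25
New EstRTT = 175 + 31.25 = 206.25 ms -> 206.25 ms (2 dp)

206.25


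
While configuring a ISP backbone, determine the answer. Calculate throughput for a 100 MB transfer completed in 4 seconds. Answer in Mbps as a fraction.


Given: file = 100 MB, time = 4 s
File in Mb = 100 * 8 = 800 Mb
Throughput = 800 / 4 Mbps
Throughput = 200 Mbps

200


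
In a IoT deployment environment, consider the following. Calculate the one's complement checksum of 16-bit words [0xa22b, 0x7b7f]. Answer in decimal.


Given words: [0xa22b, 0x7b7f]
Step 1: Sum all words
Raw sum = 41515 + 31615 = 73130
Step 2: Fold carry: (7594 + 1) = 7595
One's complement = ~7595 & 0xFFFF = 57940

57940


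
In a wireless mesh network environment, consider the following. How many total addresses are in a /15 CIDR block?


Given: CIDR prefix /15
Host bits = 32 - 15 = 17
Total addresses = 2^17 = 131072

131072


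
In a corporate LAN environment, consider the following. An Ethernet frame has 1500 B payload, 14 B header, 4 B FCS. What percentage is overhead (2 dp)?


Given: payload = 1500 B, header = 14 B, trailer = 4 B
Overhead bytes = header + trailer = 14 + 4 = 18
Total frame = payload + overhead = 1500 + 18 = 1518
Overhead % = 18 / 1518 * 100 = 1.1858% -> 1.19% (2 dp)

1.19


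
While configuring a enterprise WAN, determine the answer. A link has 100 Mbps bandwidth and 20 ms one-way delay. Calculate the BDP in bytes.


Given: bandwidth = 100 Mbps, delay = 20 ms
BDP in bits = 100 * 10^6 * 20 / 1000
BDP in bits = 2000000
BDP in bytes = 2000000 / 8 = 250000

250000


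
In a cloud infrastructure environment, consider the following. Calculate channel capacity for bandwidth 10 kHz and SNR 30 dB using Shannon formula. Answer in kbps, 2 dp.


Given: B = 10 kHz, SNR = 30 dB
SNR linear = 10^(30/10) = 1000
1 + SNR = 1001
log2(1001) = 9.9672262588
C = 10 * 1000 * 9.9672262588 = 99672.2626 bps
C = 99.672263 kbps -> 99.67 kbps (2 dp)

99.67


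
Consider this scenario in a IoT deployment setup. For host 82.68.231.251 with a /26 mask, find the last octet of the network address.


Given: IP = 82.68.231.251, prefix = /26
Subnet mask = 255.255.255.192
Last octet of IP: 251
Last octet of mask: 192
Network last octet = 251 AND 192 = 192

192


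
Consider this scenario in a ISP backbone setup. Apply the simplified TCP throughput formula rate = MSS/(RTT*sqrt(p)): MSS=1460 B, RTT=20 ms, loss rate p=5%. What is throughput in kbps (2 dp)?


Given: MSS = 1460 bytes, RTT = 20 ms, loss = 5%
RTT in seconds = 20 / 1000 = 0.02
Loss rate = 5% = 0.05
sqrt(loss) = sqrt(0.05) = 0.223606797750
Throughput (bytes/s) = 1460 / (0.02 * 0.223606797750) = 326465.9247
Throughput (kbps) = 326465.9247 * 8 / 1000 = 2611.727398 -> 2611.73 kbps (2 dp)

2611.73


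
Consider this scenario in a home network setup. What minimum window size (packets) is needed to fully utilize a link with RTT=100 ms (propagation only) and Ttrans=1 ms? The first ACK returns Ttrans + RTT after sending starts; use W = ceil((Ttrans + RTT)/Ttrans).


Given: Ttrans = 1 ms, RTT = 100 ms (= 2 * Tprop, Tprop = 50 ms)
Time until first ACK returns = Ttrans + RTT = 1 + 100 = 101 ms
Need W * Ttrans >= Ttrans + RTT  ->  W >= (Ttrans + RTT) / Ttrans
(Ttrans + RTT) / Ttrans = 101 / 1 = 101
W_min = ceil(101) = 101

101


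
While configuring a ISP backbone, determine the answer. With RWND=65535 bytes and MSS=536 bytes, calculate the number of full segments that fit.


Given: RWND = 65535 bytes, MSS = 536 bytes
Full segments = floor(RWND / MSS)
Full segments = floor(65535 / 536)
Full segments = floor(122.2668) = 122

122


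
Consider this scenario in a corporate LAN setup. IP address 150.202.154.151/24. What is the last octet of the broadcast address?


Given: IP = 150.202.154.151, prefix = /24
Host bits = 32 - 24 = 8
Network last octet = 151 AND mask = 0
Host part size = 2^8 - 1 = 255
Broadcast last octet = 0 OR 255 = 255

255
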